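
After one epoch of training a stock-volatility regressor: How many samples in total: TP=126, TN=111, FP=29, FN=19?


Total = TP + TN + FP + FN
= 126 + 111 + 29 + 19
= 285
(Predicted positive: 155, predicted negative: 130)

285


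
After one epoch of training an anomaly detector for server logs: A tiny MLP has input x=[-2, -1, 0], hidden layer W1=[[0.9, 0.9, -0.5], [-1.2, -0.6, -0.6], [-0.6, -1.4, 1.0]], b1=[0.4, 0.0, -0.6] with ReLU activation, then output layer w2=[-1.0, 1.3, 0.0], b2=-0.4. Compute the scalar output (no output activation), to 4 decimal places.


z1[0] = (0.9)·(-2) + (0.9)·(-1) + (-0.5)·(0) + 0.4 = -2.3
z1[1] = (-1.2)·(-2) + (-0.6)·(-1) + (-0.6)·(0) + 0.0 = 3.0
z1[2] = (-0.6)·(-2) + (-1.4)·(-1) + (1.0)·(0) - 0.6 = 2.0
h = ReLU(z1) = [0.0, 3.0, 2.0]
output = (-1.0)·(0.0) + (1.3)·(3.0) + (0.0)·(2.0) - 0.4 = 3.5

3.5


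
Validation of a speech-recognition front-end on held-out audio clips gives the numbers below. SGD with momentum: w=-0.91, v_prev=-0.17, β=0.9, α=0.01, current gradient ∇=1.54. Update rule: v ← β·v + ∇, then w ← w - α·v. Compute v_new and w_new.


v_new = 0.9·-0.17 + 1.54 = -0.153 + 1.54 = 1.387
w_new = -0.91 - 0.01·1.387 = -0.91 - 0.01387 = -0.92387

v_new=1.387, w_new=-0.92387


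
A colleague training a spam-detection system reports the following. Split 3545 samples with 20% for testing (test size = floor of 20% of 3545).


Test = ⌊3545·20/100⌋ = 709
Train = 3545 - 709 = 2836

Train: 2836, Test: 709


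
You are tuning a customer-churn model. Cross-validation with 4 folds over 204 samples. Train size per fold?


Fold size = 204/4 = 51
Training per fold = 204 - 51 = 153

153


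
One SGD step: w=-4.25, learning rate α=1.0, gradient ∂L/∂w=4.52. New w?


w_new = w - α·∇
= -4.25 - 1.0·4.52
= -4.25 - 4.52
= -8.77

-8.77


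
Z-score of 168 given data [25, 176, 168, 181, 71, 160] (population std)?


μ = 130.1667, σ = 59.9539
z = (168 - 130.1667)/59.9539 = 0.631

0.631


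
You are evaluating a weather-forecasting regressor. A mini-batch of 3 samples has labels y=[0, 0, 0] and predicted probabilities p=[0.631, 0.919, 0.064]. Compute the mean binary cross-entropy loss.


L[0] = -ln(1-0.631) = -ln(0.369) = 0.997
L[1] = -ln(1-0.919) = -ln(0.081) = 2.5133
L[2] = -ln(1-0.064) = -ln(0.936) = 0.0661
mean = (0.997 + 2.5133 + 0.0661)/3 = 1.1921

1.1921


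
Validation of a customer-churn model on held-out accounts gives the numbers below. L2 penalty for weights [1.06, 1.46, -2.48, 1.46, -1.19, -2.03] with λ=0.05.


‖w‖₂² = (1.06)² + (1.46)² + (-2.48)² + (1.46)² + (-1.19)² + (-2.03)²
     = 1.1236 + 2.1316 + 6.1504 + 2.1316 + 1.4161 + 4.1209
     = 17.0742
λ·‖w‖₂² = 0.05·17.0742 = 0.85371

0.85371


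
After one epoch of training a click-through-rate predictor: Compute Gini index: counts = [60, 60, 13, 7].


Probabilities: [60/140, 60/140, 13/140, 7/140] ≈ [0.4286, 0.4286, 0.0929, 0.05]
Σpᵢ² = (3600 + 3600 + 169 + 49)/140² = 7418/19600
Gini = 1 - Σpᵢ² = 1 - 7418/19600 = 0.6215

0.6215


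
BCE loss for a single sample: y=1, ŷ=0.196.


BCE = -[y·ln(p) + (1-y)·ln(1-p)]
= -1·ln(0.196) - 0
= -ln(0.196) = 1.6296

1.6296


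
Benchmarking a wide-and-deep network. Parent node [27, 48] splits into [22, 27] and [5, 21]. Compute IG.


Parent = [27, 48], H_parent = 0.9427
H_left = 0.9925 (n=49), H_right = 0.7063 (n=26)
H_children = (49/75)·0.9925 + (26/75)·0.7063 = 0.8933
IG = 0.9427 - 0.8933 = 0.0494

0.0494


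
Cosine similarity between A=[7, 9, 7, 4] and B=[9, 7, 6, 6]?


A·B = 7·9 + 9·7 + 7·6 + 4·6 = 192
‖A‖ = √195 = 13.9642, ‖B‖ = √202 = 14.2127
cos = 192/(√195·√202) = 192/√39390 = 0.9674

0.9674


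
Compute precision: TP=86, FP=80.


Precision = TP/(TP+FP)
= 86/(86+80)
= 86/166 = 51.81%

51.81%


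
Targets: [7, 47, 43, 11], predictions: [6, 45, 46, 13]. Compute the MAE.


Absolute errors: |7-6|=1, |47-45|=2, |43-46|=3, |11-13|=2
Sum = 8
MAE = 8/4 = 2

2


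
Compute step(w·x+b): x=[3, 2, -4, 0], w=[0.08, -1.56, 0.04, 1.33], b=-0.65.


z = (3)·(0.08) + (2)·(-1.56) + (-4)·(0.04) + (0)·(1.33) - 0.65
  = -3.69
step(z) = 0 (z<0)

0


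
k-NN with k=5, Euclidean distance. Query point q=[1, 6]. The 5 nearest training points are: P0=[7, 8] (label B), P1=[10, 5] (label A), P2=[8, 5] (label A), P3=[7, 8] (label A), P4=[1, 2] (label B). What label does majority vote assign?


d(q,P0) = 6.3246  (label B)
d(q,P1) = 9.0554  (label A)
d(q,P2) = 7.0711  (label A)
d(q,P3) = 6.3246  (label A)
d(q,P4) = 4.0  (label B)
Votes: A=3, B=2
Majority → A

A


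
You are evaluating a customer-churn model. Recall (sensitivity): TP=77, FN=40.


Recall = TP/(TP+FN)
= 77/(77+40)
= 77/117 = 65.81%

65.81%


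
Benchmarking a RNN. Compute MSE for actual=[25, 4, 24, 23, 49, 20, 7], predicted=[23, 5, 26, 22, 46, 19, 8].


Squared errors: (25-23)²=4, (4-5)²=1, (24-26)²=4, (23-22)²=1, (49-46)²=9, (20-19)²=1, (7-8)²=1
Sum = 21
MSE = 21/7 = 3

3


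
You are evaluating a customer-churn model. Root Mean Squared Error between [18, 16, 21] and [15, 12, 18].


MSE = 34/3 = 11.3333
RMSE = √(34/3) = 3.3665

3.3665


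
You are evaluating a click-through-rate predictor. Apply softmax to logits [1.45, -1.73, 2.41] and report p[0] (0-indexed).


Exponentials: e^1.45=4.2631, e^-1.73=0.1773, e^2.41=11.134
Sum = 15.5744
Softmax = [0.2737, 0.0114, 0.7149]
p[0] = 4.2631/15.5744 = 0.2737

0.2737


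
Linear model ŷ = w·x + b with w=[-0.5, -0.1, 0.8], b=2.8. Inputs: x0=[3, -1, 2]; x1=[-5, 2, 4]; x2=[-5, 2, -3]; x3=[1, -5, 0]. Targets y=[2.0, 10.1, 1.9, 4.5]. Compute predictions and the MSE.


ŷ0 = (-0.5)·(3) + (-0.1)·(-1) + (0.8)·(2) + 2.8 = 3.0
ŷ1 = (-0.5)·(-5) + (-0.1)·(2) + (0.8)·(4) + 2.8 = 8.3
ŷ2 = (-0.5)·(-5) + (-0.1)·(2) + (0.8)·(-3) + 2.8 = 2.7
ŷ3 = (-0.5)·(1) + (-0.1)·(-5) + (0.8)·(0) + 2.8 = 2.8
errors² = [1.0, 3.24, 0.64, 2.89]
MSE = 7.7700/4 = 1.9425

1.9425


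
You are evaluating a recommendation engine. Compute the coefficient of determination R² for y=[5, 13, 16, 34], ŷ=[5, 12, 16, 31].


ȳ = 17
SS_res = Σ(y-ŷ)² = 10
SS_tot = Σ(y-ȳ)² = 450
R² = 1 - SS_res/SS_tot = 1 - 0.0222 = 0.9778

0.9778


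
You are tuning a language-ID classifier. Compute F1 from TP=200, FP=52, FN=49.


Precision = 200/252 = 0.7937
Recall = 200/249 = 0.8032
F1 = 2·P·R/(P+R) = 2·TP/(2·TP+FP+FN) = 400/(400+52+49) = 400/501 = 0.7984

0.7984


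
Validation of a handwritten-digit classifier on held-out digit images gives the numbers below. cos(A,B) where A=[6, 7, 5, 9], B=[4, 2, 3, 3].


A·B = 6·4 + 7·2 + 5·3 + 9·3 = 80
‖A‖ = √191 = 13.8203, ‖B‖ = √38 = 6.1644
cos = 80/(√191·√38) = 80/√7258 = 0.939

0.939


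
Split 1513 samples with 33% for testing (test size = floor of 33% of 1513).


Test = ⌊1513·33/100⌋ = 499
Train = 1513 - 499 = 1014

Train: 1014, Test: 499


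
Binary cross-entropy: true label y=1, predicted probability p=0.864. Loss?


BCE = -[y·ln(p) + (1-y)·ln(1-p)]
= -1·ln(0.864) - 0
= -ln(0.864) = 0.1462

0.1462


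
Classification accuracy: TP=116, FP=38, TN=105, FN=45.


Accuracy = (TP+TN)/(TP+TN+FP+FN)
= (116+105)/(304)
= 221/304 = 72.7%

72.7%


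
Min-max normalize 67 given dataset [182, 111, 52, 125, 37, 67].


min=37, max=182
(67-37)/(182-37) = 30/145 = 0.2069

0.2069


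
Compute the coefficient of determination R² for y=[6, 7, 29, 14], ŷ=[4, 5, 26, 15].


ȳ = 14
SS_res = Σ(y-ŷ)² = 18
SS_tot = Σ(y-ȳ)² = 338
R² = 1 - SS_res/SS_tot = 1 - 0.0533 = 0.9467

0.9467


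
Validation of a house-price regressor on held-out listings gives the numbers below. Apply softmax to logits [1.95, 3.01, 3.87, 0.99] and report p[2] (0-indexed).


Exponentials: e^1.95=7.0287, e^3.01=20.2874, e^3.87=47.9424, e^0.99=2.6912
Sum = 77.9497
Softmax = [0.0902, 0.2603, 0.615, 0.0345]
p[2] = 47.9424/77.9497 = 0.615

0.615


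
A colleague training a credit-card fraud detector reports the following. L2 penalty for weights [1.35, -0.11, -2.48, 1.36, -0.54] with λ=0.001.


‖w‖₂² = (1.35)² + (-0.11)² + (-2.48)² + (1.36)² + (-0.54)²
     = 1.8225 + 0.0121 + 6.1504 + 1.8496 + 0.2916
     = 10.1262
λ·‖w‖₂² = 0.001·10.1262 = 0.010126

0.010126


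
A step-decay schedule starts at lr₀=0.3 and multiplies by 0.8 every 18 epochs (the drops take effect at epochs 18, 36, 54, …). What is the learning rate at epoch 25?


n_drops = ⌊25/18⌋ = 1
lr = 0.3·0.8^1 = 0.3·0.8 = 0.24

0.24


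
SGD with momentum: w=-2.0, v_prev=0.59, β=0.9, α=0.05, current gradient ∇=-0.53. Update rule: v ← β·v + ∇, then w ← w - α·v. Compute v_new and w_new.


v_new = 0.9·0.59 - 0.53 = 0.531 - 0.53 = 0.001
w_new = -2.0 - 0.05·0.001 = -2.0 - 0.00005 = -2.00005

v_new=0.001, w_new=-2.00005


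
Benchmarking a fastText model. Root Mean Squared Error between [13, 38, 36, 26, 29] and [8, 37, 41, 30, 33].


MSE = 83/5 = 16.6
RMSE = √(83/5) = 4.0743

4.0743


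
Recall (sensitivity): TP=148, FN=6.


Recall = TP/(TP+FN)
= 148/(148+6)
= 148/154 = 96.1%

96.1%


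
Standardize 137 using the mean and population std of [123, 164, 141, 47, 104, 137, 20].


μ = 105.1429, σ = 48.8655
z = (137 - 105.1429)/48.8655 = 0.6519

0.6519


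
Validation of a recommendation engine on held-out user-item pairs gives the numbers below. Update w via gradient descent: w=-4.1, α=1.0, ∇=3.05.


w_new = w - α·∇
= -4.1 - 1.0·3.05
= -4.1 - 3.05
= -7.15

-7.15


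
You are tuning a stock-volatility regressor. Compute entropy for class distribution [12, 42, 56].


Probabilities: [12/110, 42/110, 56/110] ≈ [0.1091, 0.3818, 0.5091]
H = -((12/110)·log₂(12/110) + (42/110)·log₂(42/110) + (56/110)·log₂(56/110))
  = 1.3749 bits

1.3749 bits


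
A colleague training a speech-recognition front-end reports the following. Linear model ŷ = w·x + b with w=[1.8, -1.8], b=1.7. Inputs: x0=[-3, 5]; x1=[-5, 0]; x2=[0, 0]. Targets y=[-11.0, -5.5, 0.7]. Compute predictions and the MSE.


ŷ0 = (1.8)·(-3) + (-1.8)·(5) + 1.7 = -12.7
ŷ1 = (1.8)·(-5) + (-1.8)·(0) + 1.7 = -7.3
ŷ2 = (1.8)·(0) + (-1.8)·(0) + 1.7 = 1.7
errors² = [2.89, 3.24, 1.0]
MSE = 7.1300/3 = 2.3767

2.3767


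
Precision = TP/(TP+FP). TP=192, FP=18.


Precision = TP/(TP+FP)
= 192/(192+18)
= 192/210 = 91.43%

91.43%


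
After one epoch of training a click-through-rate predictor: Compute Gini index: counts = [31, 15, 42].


Probabilities: [31/88, 15/88, 42/88] ≈ [0.3523, 0.1705, 0.4773]
Σpᵢ² = (961 + 225 + 1764)/88² = 2950/7744
Gini = 1 - Σpᵢ² = 1 - 2950/7744 = 0.6191

0.6191


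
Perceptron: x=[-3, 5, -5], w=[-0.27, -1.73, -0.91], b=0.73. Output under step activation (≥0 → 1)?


z = (-3)·(-0.27) + (5)·(-1.73) + (-5)·(-0.91) + 0.73
  = -2.56
step(z) = 0 (z<0)

0


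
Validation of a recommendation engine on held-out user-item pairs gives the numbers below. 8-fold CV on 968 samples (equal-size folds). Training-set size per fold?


Fold size = 968/8 = 121
Training per fold = 968 - 121 = 847

847


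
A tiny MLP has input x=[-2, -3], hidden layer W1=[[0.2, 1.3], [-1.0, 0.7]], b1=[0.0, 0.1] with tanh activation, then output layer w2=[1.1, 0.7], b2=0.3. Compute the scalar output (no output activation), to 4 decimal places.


z1[0] = (0.2)·(-2) + (1.3)·(-3) + 0.0 = -4.3
z1[1] = (-1.0)·(-2) + (0.7)·(-3) + 0.1 = 0.0
h = tanh(z1) = [-0.9996, 0.0]
output = (1.1)·(-0.9996) + (0.7)·(0.0) + 0.3 = -0.7996

-0.7996


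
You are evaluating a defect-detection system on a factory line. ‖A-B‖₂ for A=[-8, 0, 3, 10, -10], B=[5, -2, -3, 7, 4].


d = √((-8-5)² + (0+ 2)² + (3+ 3)² + (10-7)² + (-10-4)²)
  = √(169 + 4 + 36 + 9 + 196)
  = √414 = 20.347

20.347


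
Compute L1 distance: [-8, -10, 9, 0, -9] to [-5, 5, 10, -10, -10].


d = |-8+ 5| + |-10-5| + |9-10| + |0+ 10| + |-9+ 10|
  = 3 + 15 + 1 + 10 + 1
  = 30

30


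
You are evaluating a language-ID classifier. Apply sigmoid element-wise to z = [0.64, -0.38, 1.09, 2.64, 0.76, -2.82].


σ(0.64) = 1/(1+e^-0.64) = 0.6548
σ(-0.38) = 1/(1+e^0.38) = 0.4061
σ(1.09) = 1/(1+e^-1.09) = 0.7484
σ(2.64) = 1/(1+e^-2.64) = 0.9334
σ(0.76) = 1/(1+e^-0.76) = 0.6814
σ(-2.82) = 1/(1+e^2.82) = 0.0563
result = [0.6548, 0.4061, 0.7484, 0.9334, 0.6814, 0.0563]

[0.6548, 0.4061, 0.7484, 0.9334, 0.6814, 0.0563]


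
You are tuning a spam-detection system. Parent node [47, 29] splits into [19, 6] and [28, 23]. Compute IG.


Parent = [47, 29], H_parent = 0.9591
H_left = 0.795 (n=25), H_right = 0.9931 (n=51)
H_children = (25/76)·0.795 + (51/76)·0.9931 = 0.9279
IG = 0.9591 - 0.9279 = 0.0312

0.0312


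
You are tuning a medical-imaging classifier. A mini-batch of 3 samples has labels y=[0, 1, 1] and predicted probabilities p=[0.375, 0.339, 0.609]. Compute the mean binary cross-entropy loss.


L[0] = -ln(1-0.375) = -ln(0.625) = 0.47
L[1] = -ln(0.339) = 1.0818
L[2] = -ln(0.609) = 0.4959
mean = (0.47 + 1.0818 + 0.4959)/3 = 0.6826

0.6826


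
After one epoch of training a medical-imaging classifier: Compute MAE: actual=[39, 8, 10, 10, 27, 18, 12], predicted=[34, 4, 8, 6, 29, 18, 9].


Absolute errors: |39-34|=5, |8-4|=4, |10-8|=2, |10-6|=4, |27-29|=2, |18-18|=0, |12-9|=3
Sum = 20
MAE = 20/7 = 20/7

20/7


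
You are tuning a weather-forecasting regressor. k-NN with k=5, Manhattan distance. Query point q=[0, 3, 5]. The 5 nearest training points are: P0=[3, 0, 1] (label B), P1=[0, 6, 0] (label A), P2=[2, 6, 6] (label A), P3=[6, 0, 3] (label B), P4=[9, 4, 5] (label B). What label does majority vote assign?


d(q,P0) = 10  (label B)
d(q,P1) = 8  (label A)
d(q,P2) = 6  (label A)
d(q,P3) = 11  (label B)
d(q,P4) = 10  (label B)
Votes: A=2, B=3
Majority → B

B


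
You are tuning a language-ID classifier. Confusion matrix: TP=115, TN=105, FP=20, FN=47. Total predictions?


Total = TP + TN + FP + FN
= 115 + 105 + 20 + 47
= 287
(Predicted positive: 135, predicted negative: 152)

287


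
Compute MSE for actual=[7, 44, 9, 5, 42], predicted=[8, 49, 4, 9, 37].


Squared errors: (7-8)²=1, (44-49)²=25, (9-4)²=25, (5-9)²=16, (42-37)²=25
Sum = 92
MSE = 92/5 = 92/5

92/5


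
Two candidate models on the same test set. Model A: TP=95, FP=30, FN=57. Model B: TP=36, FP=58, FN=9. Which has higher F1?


Model A: P=95/125=0.76, R=95/152=0.625, F1=2PR/(P+R)=2TP/(2TP+FP+FN)=190/277=0.6859
Model B: P=36/94=0.383, R=36/45=0.8, F1=2PR/(P+R)=2TP/(2TP+FP+FN)=72/139=0.518
0.6859 > 0.518 → Model A

Model A


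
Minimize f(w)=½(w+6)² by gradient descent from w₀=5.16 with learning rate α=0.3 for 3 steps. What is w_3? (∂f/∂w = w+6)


step 1: grad = 5.16+6 = 11.16; w = 5.16 - 0.3·(11.16) = 1.812
step 2: grad = 1.812+6 = 7.812; w = 1.812 - 0.3·(7.812) = -0.5316
step 3: grad = -0.5316+6 = 5.4684; w = -0.5316 - 0.3·(5.4684) = -2.17212

-2.17212


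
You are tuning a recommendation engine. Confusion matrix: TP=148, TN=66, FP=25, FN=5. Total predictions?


Total = TP + TN + FP + FN
= 148 + 66 + 25 + 5
= 244
(Predicted positive: 173, predicted negative: 71)

244


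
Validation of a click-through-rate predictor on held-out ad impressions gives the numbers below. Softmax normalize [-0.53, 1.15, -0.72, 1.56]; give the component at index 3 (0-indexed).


Exponentials: e^-0.53=0.5886, e^1.15=3.1582, e^-0.72=0.4868, e^1.56=4.7588
Sum = 8.9924
Softmax = [0.0655, 0.3512, 0.0541, 0.5292]
p[3] = 4.7588/8.9924 = 0.5292

0.5292


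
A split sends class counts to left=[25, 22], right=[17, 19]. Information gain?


Parent = [42, 41], H_parent = 0.9999
H_left = 0.9971 (n=47), H_right = 0.9978 (n=36)
H_children = (47/83)·0.9971 + (36/83)·0.9978 = 0.9974
IG = 0.9999 - 0.9974 = 0.0025

0.0025


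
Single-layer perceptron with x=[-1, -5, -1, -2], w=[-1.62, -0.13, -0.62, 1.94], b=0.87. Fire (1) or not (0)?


z = (-1)·(-1.62) + (-5)·(-0.13) + (-1)·(-0.62) + (-2)·(1.94) + 0.87
  = -0.12
step(z) = 0 (z<0)

0


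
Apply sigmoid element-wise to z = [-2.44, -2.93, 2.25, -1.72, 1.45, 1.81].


σ(-2.44) = 1/(1+e^2.44) = 0.0802
σ(-2.93) = 1/(1+e^2.93) = 0.0507
σ(2.25) = 1/(1+e^-2.25) = 0.9047
σ(-1.72) = 1/(1+e^1.72) = 0.1519
σ(1.45) = 1/(1+e^-1.45) = 0.81
σ(1.81) = 1/(1+e^-1.81) = 0.8594
result = [0.0802, 0.0507, 0.9047, 0.1519, 0.81, 0.8594]

[0.0802, 0.0507, 0.9047, 0.1519, 0.81, 0.8594]


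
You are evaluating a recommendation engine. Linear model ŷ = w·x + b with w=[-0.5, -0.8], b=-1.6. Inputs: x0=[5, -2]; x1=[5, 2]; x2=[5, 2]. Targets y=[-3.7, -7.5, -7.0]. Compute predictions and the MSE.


ŷ0 = (-0.5)·(5) + (-0.8)·(-2) - 1.6 = -2.5
ŷ1 = (-0.5)·(5) + (-0.8)·(2) - 1.6 = -5.7
ŷ2 = (-0.5)·(5) + (-0.8)·(2) - 1.6 = -5.7
errors² = [1.44, 3.24, 1.69]
MSE = 6.3700/3 = 2.1233

2.1233


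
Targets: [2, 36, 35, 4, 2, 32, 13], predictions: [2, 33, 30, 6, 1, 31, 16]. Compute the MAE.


Absolute errors: |2-2|=0, |36-33|=3, |35-30|=5, |4-6|=2, |2-1|=1, |32-31|=1, |13-16|=3
Sum = 15
MAE = 15/7 = 15/7

15/7


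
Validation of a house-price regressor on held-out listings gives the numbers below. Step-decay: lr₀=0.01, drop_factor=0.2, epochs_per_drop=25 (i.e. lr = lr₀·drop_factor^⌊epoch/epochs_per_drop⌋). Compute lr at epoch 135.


n_drops = ⌊135/25⌋ = 5
lr = 0.01·0.2^5 = 0.01·0.00032 = 0.0000032

0.0000032


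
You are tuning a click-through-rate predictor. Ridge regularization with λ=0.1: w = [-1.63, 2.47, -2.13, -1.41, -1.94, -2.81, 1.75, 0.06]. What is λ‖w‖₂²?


‖w‖₂² = (-1.63)² + (2.47)² + (-2.13)² + (-1.41)² + (-1.94)² + (-2.81)² + (1.75)² + (0.06)²
     = 2.6569 + 6.1009 + 4.5369 + 1.9881 + 3.7636 + 7.8961 + 3.0625 + 0.0036
     = 30.0086
λ·‖w‖₂² = 0.1·30.0086 = 3.00086

3.00086


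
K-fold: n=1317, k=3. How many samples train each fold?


Fold size = 1317/3 = 439
Training per fold = 1317 - 439 = 878

878


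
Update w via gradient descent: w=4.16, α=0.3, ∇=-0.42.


w_new = w - α·∇
= 4.16 - 0.3·-0.42
= 4.16 + 0.126
= 4.286

4.286


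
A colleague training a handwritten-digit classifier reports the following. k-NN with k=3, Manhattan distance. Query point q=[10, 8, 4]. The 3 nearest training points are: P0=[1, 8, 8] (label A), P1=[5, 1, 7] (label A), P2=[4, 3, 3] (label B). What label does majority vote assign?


d(q,P0) = 13  (label A)
d(q,P1) = 15  (label A)
d(q,P2) = 12  (label B)
Votes: A=2, B=1
Majority → A

A


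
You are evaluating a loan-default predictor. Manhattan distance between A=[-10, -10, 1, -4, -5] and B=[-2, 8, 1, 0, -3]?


d = |-10+ 2| + |-10-8| + |1-1| + |-4-0| + |-5+ 3|
  = 8 + 18 + 0 + 4 + 2
  = 32

32


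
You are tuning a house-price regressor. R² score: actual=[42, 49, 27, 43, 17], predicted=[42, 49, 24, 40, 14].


ȳ = 35.6
SS_res = Σ(y-ŷ)² = 27
SS_tot = Σ(y-ȳ)² = 695.2
R² = 1 - SS_res/SS_tot = 1 - 0.0388 = 0.9612

0.9612


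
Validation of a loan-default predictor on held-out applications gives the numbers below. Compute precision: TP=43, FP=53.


Precision = TP/(TP+FP)
= 43/(43+53)
= 43/96 = 44.79%

44.79%


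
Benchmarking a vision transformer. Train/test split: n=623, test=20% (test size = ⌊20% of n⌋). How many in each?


Test = ⌊623·20/100⌋ = 124
Train = 623 - 124 = 499

Train: 499, Test: 124


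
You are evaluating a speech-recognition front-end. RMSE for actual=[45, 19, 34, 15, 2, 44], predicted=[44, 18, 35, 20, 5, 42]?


MSE = 41/6 = 6.8333
RMSE = √(41/6) = 2.6141

2.6141


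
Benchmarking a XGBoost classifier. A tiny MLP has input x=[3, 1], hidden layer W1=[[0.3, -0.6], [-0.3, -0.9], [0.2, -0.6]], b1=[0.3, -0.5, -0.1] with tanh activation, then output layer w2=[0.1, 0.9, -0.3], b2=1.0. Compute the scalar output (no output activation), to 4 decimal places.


z1[0] = (0.3)·(3) + (-0.6)·(1) + 0.3 = 0.6
z1[1] = (-0.3)·(3) + (-0.9)·(1) - 0.5 = -2.3
z1[2] = (0.2)·(3) + (-0.6)·(1) - 0.1 = -0.1
h = tanh(z1) = [0.537, -0.9801, -0.0997]
output = (0.1)·(0.537) + (0.9)·(-0.9801) + (-0.3)·(-0.0997) + 1.0 = 0.2015

0.2015


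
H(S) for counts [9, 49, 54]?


Probabilities: [9/112, 49/112, 54/112] ≈ [0.0804, 0.4375, 0.4821]
H = -((9/112)·log₂(9/112) + (49/112)·log₂(49/112) + (54/112)·log₂(54/112))
  = 1.3215 bits

1.3215 bits


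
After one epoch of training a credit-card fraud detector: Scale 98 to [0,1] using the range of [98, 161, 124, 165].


min=98, max=165
(98-98)/(165-98) = 0/67 = 0.0

0.0


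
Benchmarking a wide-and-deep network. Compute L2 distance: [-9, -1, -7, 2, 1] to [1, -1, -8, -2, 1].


d = √((-9-1)² + (-1+ 1)² + (-7+ 8)² + (2+ 2)² + (1-1)²)
  = √(100 + 0 + 1 + 16 + 0)
  = √117 = 10.8167

10.8167


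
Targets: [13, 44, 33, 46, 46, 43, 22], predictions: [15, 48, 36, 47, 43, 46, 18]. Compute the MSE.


Squared errors: (13-15)²=4, (44-48)²=16, (33-36)²=9, (46-47)²=1, (46-43)²=9, (43-46)²=9, (22-18)²=16
Sum = 64
MSE = 64/7 = 64/7

64/7


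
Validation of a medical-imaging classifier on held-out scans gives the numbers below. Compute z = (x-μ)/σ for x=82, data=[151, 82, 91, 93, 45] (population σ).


μ = 92.4, σ = 34.0329
z = (82 - 92.4)/34.0329 = -0.3056

-0.3056


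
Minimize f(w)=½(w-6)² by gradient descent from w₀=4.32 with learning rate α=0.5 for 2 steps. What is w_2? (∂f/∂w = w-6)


step 1: grad = 4.32-6 = -1.68; w = 4.32 - 0.5·(-1.68) = 5.16
step 2: grad = 5.16-6 = -0.84; w = 5.16 - 0.5·(-0.84) = 5.58

5.58


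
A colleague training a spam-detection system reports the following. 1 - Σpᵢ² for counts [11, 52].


Probabilities: [11/63, 52/63] ≈ [0.1746, 0.8254]
Σpᵢ² = (121 + 2704)/63² = 2825/3969
Gini = 1 - Σpᵢ² = 1 - 2825/3969 = 0.2882

0.2882


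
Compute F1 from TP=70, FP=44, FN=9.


Precision = 70/114 = 0.614
Recall = 70/79 = 0.8861
F1 = 2·P·R/(P+R) = 2·TP/(2·TP+FP+FN) = 140/(140+44+9) = 140/193 = 0.7254

0.7254


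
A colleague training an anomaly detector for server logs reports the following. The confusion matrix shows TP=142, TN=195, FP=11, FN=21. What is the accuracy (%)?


Accuracy = (TP+TN)/(TP+TN+FP+FN)
= (142+195)/(369)
= 337/369 = 91.33%

91.33%


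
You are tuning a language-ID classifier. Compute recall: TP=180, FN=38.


Recall = TP/(TP+FN)
= 180/(180+38)
= 180/218 = 82.57%

82.57%


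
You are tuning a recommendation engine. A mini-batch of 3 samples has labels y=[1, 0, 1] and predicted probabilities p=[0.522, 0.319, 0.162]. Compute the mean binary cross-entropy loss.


L[0] = -ln(0.522) = 0.6501
L[1] = -ln(1-0.319) = -ln(0.681) = 0.3842
L[2] = -ln(0.162) = 1.8202
mean = (0.6501 + 0.3842 + 1.8202)/3 = 0.9515

0.9515


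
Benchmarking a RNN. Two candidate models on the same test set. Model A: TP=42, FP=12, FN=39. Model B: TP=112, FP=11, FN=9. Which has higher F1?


Model A: P=42/54=0.7778, R=42/81=0.5185, F1=2PR/(P+R)=2TP/(2TP+FP+FN)=84/135=0.6222
Model B: P=112/123=0.9106, R=112/121=0.9256, F1=2PR/(P+R)=2TP/(2TP+FP+FN)=224/244=0.918
0.6222 < 0.918 → Model B

Model B


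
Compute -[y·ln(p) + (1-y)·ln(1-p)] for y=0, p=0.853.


BCE = -[y·ln(p) + (1-y)·ln(1-p)]
= -0 - 1·ln(1-0.853)
= -ln(0.147) = 1.9173

1.9173


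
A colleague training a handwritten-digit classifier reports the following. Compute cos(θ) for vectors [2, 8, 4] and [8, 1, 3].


A·B = 2·8 + 8·1 + 4·3 = 36
‖A‖ = √84 = 9.1652, ‖B‖ = √74 = 8.6023
cos = 36/(√84·√74) = 36/√6216 = 0.4566

0.4566


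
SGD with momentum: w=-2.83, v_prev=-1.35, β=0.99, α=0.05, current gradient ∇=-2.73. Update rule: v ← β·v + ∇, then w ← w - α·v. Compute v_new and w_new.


v_new = 0.99·-1.35 - 2.73 = -1.3365 - 2.73 = -4.0665
w_new = -2.83 - 0.05·-4.0665 = -2.83 + 0.203325 = -2.626675

v_new=-4.0665, w_new=-2.626675


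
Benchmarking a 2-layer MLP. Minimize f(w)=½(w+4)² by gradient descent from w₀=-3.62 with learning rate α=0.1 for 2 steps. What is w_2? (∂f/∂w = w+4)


step 1: grad = -3.62+4 = 0.38; w = -3.62 - 0.1·(0.38) = -3.658
step 2: grad = -3.658+4 = 0.342; w = -3.658 - 0.1·(0.342) = -3.6922

-3.6922


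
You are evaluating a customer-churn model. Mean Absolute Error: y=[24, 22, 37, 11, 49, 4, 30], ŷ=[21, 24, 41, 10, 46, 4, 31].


Absolute errors: |24-21|=3, |22-24|=2, |37-41|=4, |11-10|=1, |49-46|=3, |4-4|=0, |30-31|=1
Sum = 14
MAE = 14/7 = 2

2


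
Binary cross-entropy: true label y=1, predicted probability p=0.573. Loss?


BCE = -[y·ln(p) + (1-y)·ln(1-p)]
= -1·ln(0.573) - 0
= -ln(0.573) = 0.5569

0.5569


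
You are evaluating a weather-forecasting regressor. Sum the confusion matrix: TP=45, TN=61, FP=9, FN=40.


Total = TP + TN + FP + FN
= 45 + 61 + 9 + 40
= 155
(Predicted positive: 54, predicted negative: 101)

155


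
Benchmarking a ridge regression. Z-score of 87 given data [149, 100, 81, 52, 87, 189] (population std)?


μ = 109.6667, σ = 45.8173
z = (87 - 109.6667)/45.8173 = -0.4947

-0.4947


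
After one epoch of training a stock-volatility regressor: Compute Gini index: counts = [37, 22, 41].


Probabilities: [37/100, 22/100, 41/100] ≈ [0.37, 0.22, 0.41]
Σpᵢ² = (1369 + 484 + 1681)/100² = 3534/10000
Gini = 1 - Σpᵢ² = 1 - 3534/10000 = 0.6466

0.6466


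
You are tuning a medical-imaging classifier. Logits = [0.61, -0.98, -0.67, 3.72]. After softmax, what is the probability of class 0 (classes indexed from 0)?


Exponentials: e^0.61=1.8404, e^-0.98=0.3753, e^-0.67=0.5117, e^3.72=41.2644
Sum = 43.9918
Softmax = [0.0418, 0.0085, 0.0116, 0.938]
p[0] = 1.8404/43.9918 = 0.0418

0.0418


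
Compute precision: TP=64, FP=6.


Precision = TP/(TP+FP)
= 64/(64+6)
= 64/70 = 91.43%

91.43%


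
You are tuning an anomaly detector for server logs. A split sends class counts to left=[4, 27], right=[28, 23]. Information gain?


Parent = [32, 50], H_parent = 0.965
H_left = 0.5548 (n=31), H_right = 0.9931 (n=51)
H_children = (31/82)·0.5548 + (51/82)·0.9931 = 0.8274
IG = 0.965 - 0.8274 = 0.1376

0.1376


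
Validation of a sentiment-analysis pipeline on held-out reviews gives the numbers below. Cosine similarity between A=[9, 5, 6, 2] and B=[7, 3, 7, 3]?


A·B = 9·7 + 5·3 + 6·7 + 2·3 = 126
‖A‖ = √146 = 12.083, ‖B‖ = √116 = 10.7703
cos = 126/(√146·√116) = 126/√16936 = 0.9682

0.9682


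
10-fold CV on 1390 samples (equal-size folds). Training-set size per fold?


Fold size = 1390/10 = 139
Training per fold = 1390 - 139 = 1251

1251


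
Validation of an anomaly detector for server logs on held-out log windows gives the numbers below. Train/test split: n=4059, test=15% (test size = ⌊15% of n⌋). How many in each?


Test = ⌊4059·15/100⌋ = 608
Train = 4059 - 608 = 3451

Train: 3451, Test: 608


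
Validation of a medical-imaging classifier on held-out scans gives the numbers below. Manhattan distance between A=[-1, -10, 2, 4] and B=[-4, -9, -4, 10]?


d = |-1+ 4| + |-10+ 9| + |2+ 4| + |4-10|
  = 3 + 1 + 6 + 6
  = 16

16


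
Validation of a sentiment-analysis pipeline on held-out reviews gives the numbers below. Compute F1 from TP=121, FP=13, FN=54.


Precision = 121/134 = 0.903
Recall = 121/175 = 0.6914
F1 = 2·P·R/(P+R) = 2·TP/(2·TP+FP+FN) = 242/(242+13+54) = 242/309 = 0.7832

0.7832


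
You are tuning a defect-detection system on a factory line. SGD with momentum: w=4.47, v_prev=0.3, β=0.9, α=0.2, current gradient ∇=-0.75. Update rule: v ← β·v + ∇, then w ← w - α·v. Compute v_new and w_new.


v_new = 0.9·0.3 - 0.75 = 0.27 - 0.75 = -0.48
w_new = 4.47 - 0.2·-0.48 = 4.47 + 0.096 = 4.566

v_new=-0.48, w_new=4.566


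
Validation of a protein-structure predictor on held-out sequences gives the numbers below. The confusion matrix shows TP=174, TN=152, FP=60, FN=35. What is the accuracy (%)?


Accuracy = (TP+TN)/(TP+TN+FP+FN)
= (174+152)/(421)
= 326/421 = 77.43%

77.43%


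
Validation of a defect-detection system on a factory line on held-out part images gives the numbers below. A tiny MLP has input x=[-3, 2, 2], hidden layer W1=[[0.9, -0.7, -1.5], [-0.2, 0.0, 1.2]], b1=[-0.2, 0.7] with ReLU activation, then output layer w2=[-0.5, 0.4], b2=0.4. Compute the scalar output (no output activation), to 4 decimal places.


z1[0] = (0.9)·(-3) + (-0.7)·(2) + (-1.5)·(2) - 0.2 = -7.3
z1[1] = (-0.2)·(-3) + (0.0)·(2) + (1.2)·(2) + 0.7 = 3.7
h = ReLU(z1) = [0.0, 3.7]
output = (-0.5)·(0.0) + (0.4)·(3.7) + 0.4 = 1.88

1.88


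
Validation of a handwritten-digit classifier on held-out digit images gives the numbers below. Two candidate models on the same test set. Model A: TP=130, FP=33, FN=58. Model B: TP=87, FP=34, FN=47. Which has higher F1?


Model A: P=130/163=0.7975, R=130/188=0.6915, F1=2PR/(P+R)=2TP/(2TP+FP+FN)=260/351=0.7407
Model B: P=87/121=0.719, R=87/134=0.6493, F1=2PR/(P+R)=2TP/(2TP+FP+FN)=174/255=0.6824
0.7407 > 0.6824 → Model A

Model A


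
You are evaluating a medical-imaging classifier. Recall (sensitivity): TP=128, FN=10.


Recall = TP/(TP+FN)
= 128/(128+10)
= 128/138 = 92.75%

92.75%


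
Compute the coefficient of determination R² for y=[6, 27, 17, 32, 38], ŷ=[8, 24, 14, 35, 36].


ȳ = 24
SS_res = Σ(y-ŷ)² = 35
SS_tot = Σ(y-ȳ)² = 642
R² = 1 - SS_res/SS_tot = 1 - 0.0545 = 0.9455

0.9455


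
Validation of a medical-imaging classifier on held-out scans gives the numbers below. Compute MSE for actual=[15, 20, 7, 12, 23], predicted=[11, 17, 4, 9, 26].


Squared errors: (15-11)²=16, (20-17)²=9, (7-4)²=9, (12-9)²=9, (23-26)²=9
Sum = 52
MSE = 52/5 = 52/5

52/5


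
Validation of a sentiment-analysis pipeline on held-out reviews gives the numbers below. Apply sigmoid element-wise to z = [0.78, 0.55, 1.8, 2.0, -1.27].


σ(0.78) = 1/(1+e^-0.78) = 0.6857
σ(0.55) = 1/(1+e^-0.55) = 0.6341
σ(1.8) = 1/(1+e^-1.8) = 0.8581
σ(2.0) = 1/(1+e^-2.0) = 0.8808
σ(-1.27) = 1/(1+e^1.27) = 0.2193
result = [0.6857, 0.6341, 0.8581, 0.8808, 0.2193]

[0.6857, 0.6341, 0.8581, 0.8808, 0.2193]


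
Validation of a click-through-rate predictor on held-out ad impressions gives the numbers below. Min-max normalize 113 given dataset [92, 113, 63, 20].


min=20, max=113
(113-20)/(113-20) = 93/93 = 1.0

1.0


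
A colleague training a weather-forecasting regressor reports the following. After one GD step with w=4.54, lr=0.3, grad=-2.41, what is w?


w_new = w - α·∇
= 4.54 - 0.3·-2.41
= 4.54 + 0.723
= 5.263

5.263


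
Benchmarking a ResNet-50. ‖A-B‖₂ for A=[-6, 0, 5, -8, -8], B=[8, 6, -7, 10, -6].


d = √((-6-8)² + (0-6)² + (5+ 7)² + (-8-10)² + (-8+ 6)²)
  = √(196 + 36 + 144 + 324 + 4)
  = √704 = 26.533

26.533


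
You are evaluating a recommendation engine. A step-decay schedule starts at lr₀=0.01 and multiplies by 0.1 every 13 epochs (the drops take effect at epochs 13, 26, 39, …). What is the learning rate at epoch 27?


n_drops = ⌊27/13⌋ = 2
lr = 0.01·0.1^2 = 0.01·0.01 = 0.0001

0.0001


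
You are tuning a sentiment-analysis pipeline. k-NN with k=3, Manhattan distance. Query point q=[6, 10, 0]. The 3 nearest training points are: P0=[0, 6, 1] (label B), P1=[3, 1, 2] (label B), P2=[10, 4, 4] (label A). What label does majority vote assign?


d(q,P0) = 11  (label B)
d(q,P1) = 14  (label B)
d(q,P2) = 14  (label A)
Votes: A=1, B=2
Majority → B

B


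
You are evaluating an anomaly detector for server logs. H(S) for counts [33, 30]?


Probabilities: [33/63, 30/63] ≈ [0.5238, 0.4762]
H = -((33/63)·log₂(33/63) + (30/63)·log₂(30/63))
  = 0.9984 bits

0.9984 bits


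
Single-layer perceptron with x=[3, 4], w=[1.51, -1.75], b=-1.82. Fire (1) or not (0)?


z = (3)·(1.51) + (4)·(-1.75) - 1.82
  = -4.29
step(z) = 0 (z<0)

0


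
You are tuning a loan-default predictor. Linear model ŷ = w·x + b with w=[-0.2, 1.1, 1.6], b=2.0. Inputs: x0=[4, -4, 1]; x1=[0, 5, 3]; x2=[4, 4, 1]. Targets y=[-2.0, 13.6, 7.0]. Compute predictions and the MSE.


ŷ0 = (-0.2)·(4) + (1.1)·(-4) + (1.6)·(1) + 2.0 = -1.6
ŷ1 = (-0.2)·(0) + (1.1)·(5) + (1.6)·(3) + 2.0 = 12.3
ŷ2 = (-0.2)·(4) + (1.1)·(4) + (1.6)·(1) + 2.0 = 7.2
errors² = [0.16, 1.69, 0.04]
MSE = 1.8900/3 = 0.63

0.63


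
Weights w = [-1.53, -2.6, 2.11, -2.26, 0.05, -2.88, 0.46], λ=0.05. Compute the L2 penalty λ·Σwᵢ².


‖w‖₂² = (-1.53)² + (-2.6)² + (2.11)² + (-2.26)² + (0.05)² + (-2.88)² + (0.46)²
     = 2.3409 + 6.76 + 4.4521 + 5.1076 + 0.0025 + 8.2944 + 0.2116
     = 27.1691
λ·‖w‖₂² = 0.05·27.1691 = 1.358455

1.358455


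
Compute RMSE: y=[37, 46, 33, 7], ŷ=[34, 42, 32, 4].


MSE = 35/4 = 8.75
RMSE = √(35/4) = 2.958

2.958


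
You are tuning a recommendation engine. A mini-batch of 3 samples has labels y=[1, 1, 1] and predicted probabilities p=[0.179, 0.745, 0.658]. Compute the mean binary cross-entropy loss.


L[0] = -ln(0.179) = 1.7204
L[1] = -ln(0.745) = 0.2944
L[2] = -ln(0.658) = 0.4186
mean = (1.7204 + 0.2944 + 0.4186)/3 = 0.8111

0.8111


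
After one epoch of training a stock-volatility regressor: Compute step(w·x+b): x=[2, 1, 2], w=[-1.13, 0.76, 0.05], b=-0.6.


z = (2)·(-1.13) + (1)·(0.76) + (2)·(0.05) - 0.6
  = -2.0
step(z) = 0 (z<0)

0


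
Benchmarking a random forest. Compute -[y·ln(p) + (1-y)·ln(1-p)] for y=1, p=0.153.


BCE = -[y·ln(p) + (1-y)·ln(1-p)]
= -1·ln(0.153) - 0
= -ln(0.153) = 1.8773

1.8773


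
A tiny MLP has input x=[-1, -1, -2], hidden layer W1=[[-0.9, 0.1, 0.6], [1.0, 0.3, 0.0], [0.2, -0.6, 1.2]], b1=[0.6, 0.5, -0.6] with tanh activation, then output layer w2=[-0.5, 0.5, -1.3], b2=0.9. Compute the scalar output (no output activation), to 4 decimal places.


z1[0] = (-0.9)·(-1) + (0.1)·(-1) + (0.6)·(-2) + 0.6 = 0.2
z1[1] = (1.0)·(-1) + (0.3)·(-1) + (0.0)·(-2) + 0.5 = -0.8
z1[2] = (0.2)·(-1) + (-0.6)·(-1) + (1.2)·(-2) - 0.6 = -2.6
h = tanh(z1) = [0.1974, -0.664, -0.989]
output = (-0.5)·(0.1974) + (0.5)·(-0.664) + (-1.3)·(-0.989) + 0.9 = 1.755

1.755


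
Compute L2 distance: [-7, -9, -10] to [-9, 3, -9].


d = √((-7+ 9)² + (-9-3)² + (-10+ 9)²)
  = √(4 + 144 + 1)
  = √149 = 12.2066

12.2066


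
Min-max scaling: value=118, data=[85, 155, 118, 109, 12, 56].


min=12, max=155
(118-12)/(155-12) = 106/143 = 0.7413

0.7413


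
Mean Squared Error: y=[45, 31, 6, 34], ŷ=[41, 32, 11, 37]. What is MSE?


Squared errors: (45-41)²=16, (31-32)²=1, (6-11)²=25, (34-37)²=9
Sum = 51
MSE = 51/4 = 51/4

51/4


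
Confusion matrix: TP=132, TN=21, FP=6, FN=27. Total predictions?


Total = TP + TN + FP + FN
= 132 + 21 + 6 + 27
= 186
(Predicted positive: 138, predicted negative: 48)

186


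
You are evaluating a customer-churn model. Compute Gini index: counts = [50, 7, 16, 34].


Probabilities: [50/107, 7/107, 16/107, 34/107] ≈ [0.4673, 0.0654, 0.1495, 0.3178]
Σpᵢ² = (2500 + 49 + 256 + 1156)/107² = 3961/11449
Gini = 1 - Σpᵢ² = 1 - 3961/11449 = 0.654

0.654


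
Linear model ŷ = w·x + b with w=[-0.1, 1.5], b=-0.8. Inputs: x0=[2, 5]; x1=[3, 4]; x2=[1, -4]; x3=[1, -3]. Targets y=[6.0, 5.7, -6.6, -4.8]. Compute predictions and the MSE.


ŷ0 = (-0.1)·(2) + (1.5)·(5) - 0.8 = 6.5
ŷ1 = (-0.1)·(3) + (1.5)·(4) - 0.8 = 4.9
ŷ2 = (-0.1)·(1) + (1.5)·(-4) - 0.8 = -6.9
ŷ3 = (-0.1)·(1) + (1.5)·(-3) - 0.8 = -5.4
errors² = [0.25, 0.64, 0.09, 0.36]
MSE = 1.3400/4 = 0.335

0.335


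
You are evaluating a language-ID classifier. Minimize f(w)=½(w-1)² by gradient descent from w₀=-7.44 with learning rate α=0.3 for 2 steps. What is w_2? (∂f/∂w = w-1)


step 1: grad = -7.44-1 = -8.44; w = -7.44 - 0.3·(-8.44) = -4.908
step 2: grad = -4.908-1 = -5.908; w = -4.908 - 0.3·(-5.908) = -3.1356

-3.1356


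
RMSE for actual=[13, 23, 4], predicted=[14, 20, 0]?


MSE = 26/3 = 8.6667
RMSE = √(26/3) = 2.9439

2.9439


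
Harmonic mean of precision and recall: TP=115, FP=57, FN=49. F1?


Precision = 115/172 = 0.6686
Recall = 115/164 = 0.7012
F1 = 2·P·R/(P+R) = 2·TP/(2·TP+FP+FN) = 230/(230+57+49) = 230/336 = 0.6845

0.6845


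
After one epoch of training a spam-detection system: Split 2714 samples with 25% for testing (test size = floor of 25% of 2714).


Test = ⌊2714·25/100⌋ = 678
Train = 2714 - 678 = 2036

Train: 2036, Test: 678


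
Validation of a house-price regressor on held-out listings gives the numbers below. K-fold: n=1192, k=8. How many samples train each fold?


Fold size = 1192/8 = 149
Training per fold = 1192 - 149 = 1043

1043


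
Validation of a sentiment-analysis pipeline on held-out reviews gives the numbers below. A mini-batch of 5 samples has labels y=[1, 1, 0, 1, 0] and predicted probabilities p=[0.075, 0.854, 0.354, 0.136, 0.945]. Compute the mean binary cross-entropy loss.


L[0] = -ln(0.075) = 2.5903
L[1] = -ln(0.854) = 0.1578
L[2] = -ln(1-0.354) = -ln(0.646) = 0.437
L[3] = -ln(0.136) = 1.9951
L[4] = -ln(1-0.945) = -ln(0.055) = 2.9004
mean = (2.5903 + 0.1578 + 0.437 + 1.9951 + 2.9004)/5 = 1.6161

1.6161


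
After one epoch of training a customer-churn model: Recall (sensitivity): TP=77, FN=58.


Recall = TP/(TP+FN)
= 77/(77+58)
= 77/135 = 57.04%

57.04%


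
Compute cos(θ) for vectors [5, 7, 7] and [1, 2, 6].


A·B = 5·1 + 7·2 + 7·6 = 61
‖A‖ = √123 = 11.0905, ‖B‖ = √41 = 6.4031
cos = 61/(√123·√41) = 61/√5043 = 0.859

0.859


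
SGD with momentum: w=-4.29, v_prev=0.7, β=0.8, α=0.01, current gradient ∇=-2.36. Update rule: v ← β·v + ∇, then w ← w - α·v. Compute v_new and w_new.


v_new = 0.8·0.7 - 2.36 = 0.56 - 2.36 = -1.8
w_new = -4.29 - 0.01·-1.8 = -4.29 + 0.018 = -4.272

v_new=-1.8, w_new=-4.272


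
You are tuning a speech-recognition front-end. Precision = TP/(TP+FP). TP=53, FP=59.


Precision = TP/(TP+FP)
= 53/(53+59)
= 53/112 = 47.32%

47.32%


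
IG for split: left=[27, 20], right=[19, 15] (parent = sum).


Parent = [46, 35], H_parent = 0.9867
H_left = 0.9839 (n=47), H_right = 0.99 (n=34)
H_children = (47/81)·0.9839 + (34/81)·0.99 = 0.9865
IG = 0.9867 - 0.9865 = 0.0002

0.0002


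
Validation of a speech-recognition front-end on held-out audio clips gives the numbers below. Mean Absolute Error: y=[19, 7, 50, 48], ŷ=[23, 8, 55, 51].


Absolute errors: |19-23|=4, |7-8|=1, |50-55|=5, |48-51|=3
Sum = 13
MAE = 13/4 = 13/4

13/4


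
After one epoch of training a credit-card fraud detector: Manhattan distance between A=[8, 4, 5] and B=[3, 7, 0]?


d = |8-3| + |4-7| + |5-0|
  = 5 + 3 + 5
  = 13

13


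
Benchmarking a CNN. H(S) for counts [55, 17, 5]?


Probabilities: [55/77, 17/77, 5/77] ≈ [0.7143, 0.2208, 0.0649]
H = -((55/77)·log₂(55/77) + (17/77)·log₂(17/77) + (5/77)·log₂(5/77))
  = 1.084 bits

1.084 bits


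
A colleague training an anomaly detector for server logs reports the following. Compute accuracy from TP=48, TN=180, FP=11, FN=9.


Accuracy = (TP+TN)/(TP+TN+FP+FN)
= (48+180)/(248)
= 228/248 = 91.94%

91.94%


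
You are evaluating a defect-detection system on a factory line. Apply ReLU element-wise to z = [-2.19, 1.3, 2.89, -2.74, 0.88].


ReLU(-2.19) = max(0, -2.19) = 0.0
ReLU(1.3) = max(0, 1.3) = 1.3
ReLU(2.89) = max(0, 2.89) = 2.89
ReLU(-2.74) = max(0, -2.74) = 0.0
ReLU(0.88) = max(0, 0.88) = 0.88
result = [0.0, 1.3, 2.89, 0.0, 0.88]

[0.0, 1.3, 2.89, 0.0, 0.88]


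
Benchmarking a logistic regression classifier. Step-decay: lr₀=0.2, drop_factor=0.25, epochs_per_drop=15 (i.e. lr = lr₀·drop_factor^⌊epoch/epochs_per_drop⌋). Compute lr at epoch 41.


n_drops = ⌊41/15⌋ = 2
lr = 0.2·0.25^2 = 0.2·0.0625 = 0.0125

0.0125


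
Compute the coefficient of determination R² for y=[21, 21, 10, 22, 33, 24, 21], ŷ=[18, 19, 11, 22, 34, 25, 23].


ȳ = 21.7143
SS_res = Σ(y-ŷ)² = 20
SS_tot = Σ(y-ȳ)² = 271.43
R² = 1 - SS_res/SS_tot = 1 - 0.0737 = 0.9263

0.9263


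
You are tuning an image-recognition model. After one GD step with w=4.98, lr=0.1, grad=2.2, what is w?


w_new = w - α·∇
= 4.98 - 0.1·2.2
= 4.98 - 0.22
= 4.76

4.76
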